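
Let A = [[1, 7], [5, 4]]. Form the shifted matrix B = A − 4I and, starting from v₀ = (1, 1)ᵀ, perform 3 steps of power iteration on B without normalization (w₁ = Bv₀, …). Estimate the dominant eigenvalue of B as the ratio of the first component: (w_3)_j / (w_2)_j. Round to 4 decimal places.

3.0870

B = A − 4I has rows (-3, 7); (5, 0)
w1 = Bv₀ = (4, 5)
w2 = Bw1 = (23, 20)
w3 = Bw2 = (71, 115)
Ratio: 71/23 = 3.0870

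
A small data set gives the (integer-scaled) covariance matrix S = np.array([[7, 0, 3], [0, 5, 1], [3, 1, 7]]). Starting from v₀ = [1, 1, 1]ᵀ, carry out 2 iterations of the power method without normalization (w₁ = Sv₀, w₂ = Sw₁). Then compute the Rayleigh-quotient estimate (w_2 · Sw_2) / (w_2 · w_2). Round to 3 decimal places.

w1 = Sv₀ = (7·1 + 0·1 + 3·1; 0·1 + 5·1 + 1·1; 3·1 + 1·1 + 7·1) = (10, 6, 11)
w2 = Sw1 = (7·10 + 0·6 + 3·11; 0·10 + 5·6 + 1·11; 3·10 + 1·6 + 7·11) = (103, 41, 113)
Sw2 = (1060, 318, 1141)
w2·Sw2 = 103·1060 + 41·318 + 113·1141 = 251151; w2·w2 = 103·103 + 41·41 + 113·113 = 25059
λ ≈ 251151/25059 = 10.022

10.022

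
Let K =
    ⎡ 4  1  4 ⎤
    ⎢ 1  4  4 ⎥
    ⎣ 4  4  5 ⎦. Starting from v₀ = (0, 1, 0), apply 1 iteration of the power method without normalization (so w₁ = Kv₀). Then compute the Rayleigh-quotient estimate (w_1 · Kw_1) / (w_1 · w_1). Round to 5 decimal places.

9.57576

w1 = Kv₀ = (4·0 + 1·1 + 4·0; 1·0 + 4·1 + 4·0; 4·0 + 4·1 + 5·0) = (1, 4, 4)
Kw1 = (24, 33, 40)
w1·Kw1 = 1·24 + 4·33 + 4·40 = 316; w1·w1 = 1·1 + 4·4 + 4·4 = 33
λ ≈ 316/33 = 9.57576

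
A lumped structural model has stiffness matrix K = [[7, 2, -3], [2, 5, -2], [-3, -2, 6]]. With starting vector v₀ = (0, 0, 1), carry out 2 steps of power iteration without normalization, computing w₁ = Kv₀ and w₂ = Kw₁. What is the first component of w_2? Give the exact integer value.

-43

w1 = Kv₀ = (-3, -2, 6)
w2 = Kw1 = (-43, -28, 49)
The requested component of w2 is -43.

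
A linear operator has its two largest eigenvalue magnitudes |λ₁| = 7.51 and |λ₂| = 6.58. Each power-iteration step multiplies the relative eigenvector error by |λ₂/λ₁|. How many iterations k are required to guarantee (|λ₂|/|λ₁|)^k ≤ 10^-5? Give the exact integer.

|λ₂/λ₁| = 6.58/7.51 = 0.87617
Need k ≥ ln(10^-5) / ln(0.87617) = -11.5129 / -0.1322 ≈ 87.087
Smallest integer k satisfying the bound: 88

88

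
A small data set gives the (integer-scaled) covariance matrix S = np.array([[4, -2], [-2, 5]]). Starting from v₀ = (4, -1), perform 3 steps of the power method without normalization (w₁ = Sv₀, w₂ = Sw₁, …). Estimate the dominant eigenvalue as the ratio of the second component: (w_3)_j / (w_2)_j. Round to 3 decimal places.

λ ≈ 6.941

w1 = Sv₀ = (18, -13)
w2 = Sw1 = (98, -101)
w3 = Sw2 = (594, -701)
Ratio at component: -701 / -101 = 6.941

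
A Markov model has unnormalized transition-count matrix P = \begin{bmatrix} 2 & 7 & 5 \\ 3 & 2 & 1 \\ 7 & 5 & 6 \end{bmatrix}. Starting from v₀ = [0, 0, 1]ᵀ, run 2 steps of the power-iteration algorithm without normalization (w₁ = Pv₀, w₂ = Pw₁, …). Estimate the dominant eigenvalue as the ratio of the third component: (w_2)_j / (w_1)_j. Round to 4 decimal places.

12.6667

w1 = Pv₀ = (2·0 + 7·0 + 5·1; 3·0 + 2·0 + 1·1; 7·0 + 5·0 + 6·1) = (5, 1, 6)
w2 = Pw1 = (2·5 + 7·1 + 5·6; 3·5 + 2·1 + 1·6; 7·5 + 5·1 + 6·6) = (47, 23, 76)
Ratio at component: 76 / 6 = 12.6667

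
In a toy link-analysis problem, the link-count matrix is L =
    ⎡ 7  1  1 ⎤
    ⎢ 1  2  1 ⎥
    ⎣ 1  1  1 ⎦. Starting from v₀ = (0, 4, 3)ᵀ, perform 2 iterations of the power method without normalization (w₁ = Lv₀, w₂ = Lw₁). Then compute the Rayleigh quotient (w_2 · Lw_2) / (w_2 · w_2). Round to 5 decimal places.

6.96006

w1 = Lv₀ = (7·0 + 1·4 + 1·3; 1·0 + 2·4 + 1·3; 1·0 + 1·4 + 1·3) = (7, 11, 7)
w2 = Lw1 = (7·7 + 1·11 + 1·7; 1·7 + 2·11 + 1·7; 1·7 + 1·11 + 1·7) = (67, 36, 25)
Lw2 = (530, 164, 128)
w2·Lw2 = 67·530 + 36·164 + 25·128 = 44614; w2·w2 = 67·67 + 36·36 + 25·25 = 6410
λ ≈ 44614/6410 = 6.96006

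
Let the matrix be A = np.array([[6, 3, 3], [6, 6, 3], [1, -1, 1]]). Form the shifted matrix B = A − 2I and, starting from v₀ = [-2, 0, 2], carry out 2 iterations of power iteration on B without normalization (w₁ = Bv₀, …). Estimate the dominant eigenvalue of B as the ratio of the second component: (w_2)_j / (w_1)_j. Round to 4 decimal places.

8.0000

B = A − 2I has rows (4, 3, 3); (6, 4, 3); (1, -1, -1)
w1 = Bv₀ = (4·(-2) + 3·0 + 3·2; 6·(-2) + 4·0 + 3·2; 1·(-2) + (-1)·0 + (-1)·2) = (-2, -6, -4)
w2 = Bw1 = (4·(-2) + 3·(-6) + 3·(-4); 6·(-2) + 4·(-6) + 3·(-4); 1·(-2) + (-1)·(-6) + (-1)·(-4)) = (-38, -48, 8)
Ratio: -48/-6 = 8.0000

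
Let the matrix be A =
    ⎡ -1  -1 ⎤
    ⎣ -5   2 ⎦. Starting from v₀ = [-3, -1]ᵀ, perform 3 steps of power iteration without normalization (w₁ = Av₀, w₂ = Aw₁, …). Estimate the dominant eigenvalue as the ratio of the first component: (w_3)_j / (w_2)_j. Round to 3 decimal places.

w1 = Av₀ = (4, 13)
w2 = Aw1 = (-17, 6)
w3 = Aw2 = (11, 97)
Ratio at component: 11 / -17 = -0.647

-0.647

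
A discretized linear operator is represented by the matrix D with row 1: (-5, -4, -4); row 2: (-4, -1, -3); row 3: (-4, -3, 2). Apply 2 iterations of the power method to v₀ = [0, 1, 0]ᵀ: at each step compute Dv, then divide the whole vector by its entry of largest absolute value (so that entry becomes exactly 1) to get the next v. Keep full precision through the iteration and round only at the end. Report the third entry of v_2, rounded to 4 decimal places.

Dv0 = (-4.00000, -1.00000, -3.00000); divide by -4.00000 → v1 = (1.00000, 0.25000, 0.75000)
Dv1 = (-9.00000, -6.50000, -3.25000); divide by -9.00000 → v2 = (1.00000, 0.72222, 0.36111)
Requested entry of v2: 13/36 = 0.3611

0.3611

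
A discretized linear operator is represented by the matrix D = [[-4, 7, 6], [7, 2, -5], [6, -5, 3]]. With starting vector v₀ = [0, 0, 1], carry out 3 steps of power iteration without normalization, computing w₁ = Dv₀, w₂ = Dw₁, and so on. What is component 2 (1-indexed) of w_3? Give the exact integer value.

-603

w1 = Dv₀ = ((-4)·0 + 7·0 + 6·1; 7·0 + 2·0 + (-5)·1; 6·0 + (-5)·0 + 3·1) = (6, -5, 3)
w2 = Dw1 = ((-4)·6 + 7·(-5) + 6·3; 7·6 + 2·(-5) + (-5)·3; 6·6 + (-5)·(-5) + 3·3) = (-41, 17, 70)
w3 = Dw2 = (703, -603, -121)
The requested component of w3 is -603.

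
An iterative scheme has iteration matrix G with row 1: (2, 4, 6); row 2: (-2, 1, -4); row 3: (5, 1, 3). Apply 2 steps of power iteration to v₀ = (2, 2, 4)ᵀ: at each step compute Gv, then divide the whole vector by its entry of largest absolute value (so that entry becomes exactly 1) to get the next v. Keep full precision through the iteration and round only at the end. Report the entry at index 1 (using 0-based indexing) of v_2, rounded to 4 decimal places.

-0.7949

Gv0 = (36.00000, -18.00000, 24.00000); divide by 36.00000 → v1 = (1.00000, -0.50000, 0.66667)
Gv1 = (4.00000, -5.16667, 6.50000); divide by 6.50000 → v2 = (0.61538, -0.79487, 1.00000)
Requested entry of v2: -186/234 = -0.7949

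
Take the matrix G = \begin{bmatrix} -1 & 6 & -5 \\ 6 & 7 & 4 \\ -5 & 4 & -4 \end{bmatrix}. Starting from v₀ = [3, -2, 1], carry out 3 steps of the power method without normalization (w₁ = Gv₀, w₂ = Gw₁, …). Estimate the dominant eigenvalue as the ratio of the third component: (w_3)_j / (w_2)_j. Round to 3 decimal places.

w1 = Gv₀ = ((-1)·3 + 6·(-2) + (-5)·1; 6·3 + 7·(-2) + 4·1; (-5)·3 + 4·(-2) + (-4)·1) = (-20, 8, -27)
w2 = Gw1 = ((-1)·(-20) + 6·8 + (-5)·(-27); 6·(-20) + 7·8 + 4·(-27); (-5)·(-20) + 4·8 + (-4)·(-27)) = (203, -172, 240)
w3 = Gw2 = (-2435, 974, -2663)
Ratio at component: -2663 / 240 = -11.096

λ ≈ -11.096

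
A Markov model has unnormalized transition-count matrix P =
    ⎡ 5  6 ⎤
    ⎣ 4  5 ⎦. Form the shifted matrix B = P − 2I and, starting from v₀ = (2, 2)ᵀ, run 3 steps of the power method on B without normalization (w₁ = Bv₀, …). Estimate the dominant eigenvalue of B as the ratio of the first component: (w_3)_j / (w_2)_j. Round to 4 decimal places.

μ ≈ 7.9565

B = P − 2I has rows (3, 6); (4, 3)
w1 = Bv₀ = (3·2 + 6·2; 4·2 + 3·2) = (18, 14)
w2 = Bw1 = (3·18 + 6·14; 4·18 + 3·14) = (138, 114)
w3 = Bw2 = (1098, 894)
Ratio: 1098/138 = 7.9565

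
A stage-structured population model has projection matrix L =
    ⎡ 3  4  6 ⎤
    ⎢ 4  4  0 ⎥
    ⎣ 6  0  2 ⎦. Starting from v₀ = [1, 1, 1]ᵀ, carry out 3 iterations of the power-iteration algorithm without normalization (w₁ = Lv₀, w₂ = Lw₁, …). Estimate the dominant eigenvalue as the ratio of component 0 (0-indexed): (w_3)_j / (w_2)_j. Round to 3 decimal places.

λ ≈ 10.563

w1 = Lv₀ = (3·1 + 4·1 + 6·1; 4·1 + 4·1 + 0·1; 6·1 + 0·1 + 2·1) = (13, 8, 8)
w2 = Lw1 = (3·13 + 4·8 + 6·8; 4·13 + 4·8 + 0·8; 6·13 + 0·8 + 2·8) = (119, 84, 94)
w3 = Lw2 = (1257, 812, 902)
Ratio at component: 1257 / 119 = 10.563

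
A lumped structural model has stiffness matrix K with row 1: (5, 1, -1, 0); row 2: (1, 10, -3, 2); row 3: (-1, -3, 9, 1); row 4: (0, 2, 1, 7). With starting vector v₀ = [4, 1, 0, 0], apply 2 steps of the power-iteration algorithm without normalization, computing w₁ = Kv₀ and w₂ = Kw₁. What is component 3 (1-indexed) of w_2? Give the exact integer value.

-124

w1 = Kv₀ = (21, 14, -7, 2)
w2 = Kw1 = (126, 186, -124, 35)
The requested component of w2 is -124.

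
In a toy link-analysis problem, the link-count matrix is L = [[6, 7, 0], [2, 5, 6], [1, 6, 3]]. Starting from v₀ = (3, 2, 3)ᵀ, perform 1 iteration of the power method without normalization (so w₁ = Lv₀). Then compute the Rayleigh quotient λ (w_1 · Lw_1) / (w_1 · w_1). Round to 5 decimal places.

w1 = Lv₀ = (32, 34, 24)
Lw1 = (430, 378, 308)
w1·Lw1 = 32·430 + 34·378 + 24·308 = 34004; w1·w1 = 32·32 + 34·34 + 24·24 = 2756
λ ≈ 34004/2756 = 12.33817

λ ≈ 12.33817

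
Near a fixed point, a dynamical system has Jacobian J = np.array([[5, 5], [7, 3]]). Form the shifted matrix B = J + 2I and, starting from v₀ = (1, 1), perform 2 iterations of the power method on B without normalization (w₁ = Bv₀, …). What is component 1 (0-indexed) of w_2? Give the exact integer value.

144

B = J + 2I has rows (7, 5); (7, 5)
w1 = Bv₀ = (7·1 + 5·1; 7·1 + 5·1) = (12, 12)
w2 = Bw1 = (7·12 + 5·12; 7·12 + 5·12) = (144, 144)
Requested component of w2: 144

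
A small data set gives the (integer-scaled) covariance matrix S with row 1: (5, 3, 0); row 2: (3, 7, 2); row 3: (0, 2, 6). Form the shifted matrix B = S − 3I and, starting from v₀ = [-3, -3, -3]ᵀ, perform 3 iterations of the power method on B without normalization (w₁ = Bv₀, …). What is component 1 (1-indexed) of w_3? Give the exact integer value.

-771

B = S − 3I has rows (2, 3, 0); (3, 4, 2); (0, 2, 3)
w1 = Bv₀ = (2·(-3) + 3·(-3) + 0·(-3); 3·(-3) + 4·(-3) + 2·(-3); 0·(-3) + 2·(-3) + 3·(-3)) = (-15, -27, -15)
w2 = Bw1 = (2·(-15) + 3·(-27) + 0·(-15); 3·(-15) + 4·(-27) + 2·(-15); 0·(-15) + 2·(-27) + 3·(-15)) = (-111, -183, -99)
w3 = Bw2 = (-771, -1263, -663)
Requested component of w3: -771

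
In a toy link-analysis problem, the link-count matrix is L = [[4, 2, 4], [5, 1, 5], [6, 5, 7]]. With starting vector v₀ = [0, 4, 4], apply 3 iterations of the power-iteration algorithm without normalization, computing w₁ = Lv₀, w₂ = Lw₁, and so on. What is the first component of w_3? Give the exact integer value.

w1 = Lv₀ = (4·0 + 2·4 + 4·4; 5·0 + 1·4 + 5·4; 6·0 + 5·4 + 7·4) = (24, 24, 48)
w2 = Lw1 = (4·24 + 2·24 + 4·48; 5·24 + 1·24 + 5·48; 6·24 + 5·24 + 7·48) = (336, 384, 600)
w3 = Lw2 = (4512, 5064, 8136)
The requested component of w3 is 4512.

4512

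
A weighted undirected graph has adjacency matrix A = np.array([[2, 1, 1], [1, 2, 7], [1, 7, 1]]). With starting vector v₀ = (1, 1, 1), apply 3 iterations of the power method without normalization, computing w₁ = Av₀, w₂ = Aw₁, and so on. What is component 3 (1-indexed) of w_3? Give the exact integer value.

w1 = Av₀ = (4, 10, 9)
w2 = Aw1 = (27, 87, 83)
w3 = Aw2 = (224, 782, 719)
The requested component of w3 is 719.

719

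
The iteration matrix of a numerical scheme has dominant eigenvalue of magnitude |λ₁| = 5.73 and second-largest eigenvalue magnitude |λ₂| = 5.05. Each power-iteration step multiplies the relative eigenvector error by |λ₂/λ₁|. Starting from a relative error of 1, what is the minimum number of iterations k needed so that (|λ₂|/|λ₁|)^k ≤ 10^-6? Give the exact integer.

|λ₂/λ₁| = 5.05/5.73 = 0.88133
Need k ≥ ln(10^-6) / ln(0.88133) = -13.8155 / -0.1263 ≈ 109.363
Smallest integer k satisfying the bound: 110

110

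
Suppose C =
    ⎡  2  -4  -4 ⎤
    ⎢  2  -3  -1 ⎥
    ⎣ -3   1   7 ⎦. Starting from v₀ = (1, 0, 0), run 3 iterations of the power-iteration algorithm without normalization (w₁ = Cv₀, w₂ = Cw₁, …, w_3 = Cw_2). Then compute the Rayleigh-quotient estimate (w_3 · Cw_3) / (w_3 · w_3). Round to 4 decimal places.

w1 = Cv₀ = (2, 2, -3)
w2 = Cw1 = (8, 1, -25)
w3 = Cw2 = (112, 38, -198)
Cw3 = (864, 308, -1684)
w3·Cw3 = 112·864 + 38·308 + (-198)·(-1684) = 441904; w3·w3 = 112·112 + 38·38 + (-198)·(-198) = 53192
λ ≈ 441904/53192 = 8.3077

λ ≈ 8.3077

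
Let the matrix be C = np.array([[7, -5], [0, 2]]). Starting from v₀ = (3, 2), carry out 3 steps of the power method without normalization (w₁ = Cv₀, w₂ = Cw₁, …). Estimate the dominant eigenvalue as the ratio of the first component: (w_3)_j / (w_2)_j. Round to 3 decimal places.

λ ≈ 6.298

w1 = Cv₀ = (7·3 + (-5)·2; 0·3 + 2·2) = (11, 4)
w2 = Cw1 = (7·11 + (-5)·4; 0·11 + 2·4) = (57, 8)
w3 = Cw2 = (359, 16)
Ratio at component: 359 / 57 = 6.298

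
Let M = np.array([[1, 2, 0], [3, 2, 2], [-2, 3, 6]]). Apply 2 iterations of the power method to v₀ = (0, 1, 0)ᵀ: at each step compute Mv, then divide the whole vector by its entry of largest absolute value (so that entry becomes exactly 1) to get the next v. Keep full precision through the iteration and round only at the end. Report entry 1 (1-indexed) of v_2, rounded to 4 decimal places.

0.3000

Mv0 = (2.00000, 2.00000, 3.00000); divide by 3.00000 → v1 = (0.66667, 0.66667, 1.00000)
Mv1 = (2.00000, 5.33333, 6.66667); divide by 6.66667 → v2 = (0.30000, 0.80000, 1.00000)
Requested entry of v2: 6/20 = 0.3000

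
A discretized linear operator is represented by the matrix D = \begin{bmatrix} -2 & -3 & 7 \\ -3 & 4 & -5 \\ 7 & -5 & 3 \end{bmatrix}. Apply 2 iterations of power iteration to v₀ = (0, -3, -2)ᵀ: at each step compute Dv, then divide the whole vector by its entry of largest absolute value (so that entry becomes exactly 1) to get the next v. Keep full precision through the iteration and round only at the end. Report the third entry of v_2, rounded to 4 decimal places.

Dv0 = (-5.00000, -2.00000, 9.00000); divide by 9.00000 → v1 = (-0.55556, -0.22222, 1.00000)
Dv1 = (8.77778, -4.22222, 0.22222); divide by 8.77778 → v2 = (1.00000, -0.48101, 0.02532)
Requested entry of v2: 2/79 = 0.0253

0.0253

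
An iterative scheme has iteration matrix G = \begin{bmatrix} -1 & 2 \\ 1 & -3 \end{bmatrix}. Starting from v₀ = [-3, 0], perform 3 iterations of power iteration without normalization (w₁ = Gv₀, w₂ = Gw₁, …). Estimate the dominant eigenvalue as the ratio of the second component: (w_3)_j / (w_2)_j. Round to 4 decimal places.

-3.7500

w1 = Gv₀ = (3, -3)
w2 = Gw1 = (-9, 12)
w3 = Gw2 = (33, -45)
Ratio at component: -45 / 12 = -3.7500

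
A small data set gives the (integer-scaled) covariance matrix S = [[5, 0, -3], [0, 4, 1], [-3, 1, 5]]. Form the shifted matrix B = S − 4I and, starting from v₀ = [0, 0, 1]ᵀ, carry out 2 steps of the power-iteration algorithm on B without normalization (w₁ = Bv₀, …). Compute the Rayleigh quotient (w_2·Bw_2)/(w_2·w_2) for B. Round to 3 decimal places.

3.639

B = S − 4I has rows (1, 0, -3); (0, 0, 1); (-3, 1, 1)
w1 = Bv₀ = (1·0 + 0·0 + (-3)·1; 0·0 + 0·0 + 1·1; (-3)·0 + 1·0 + 1·1) = (-3, 1, 1)
w2 = Bw1 = (1·(-3) + 0·1 + (-3)·1; 0·(-3) + 0·1 + 1·1; (-3)·(-3) + 1·1 + 1·1) = (-6, 1, 11)
Bw2 = (-39, 11, 30)
w2·Bw2 = 575; w2·w2 = 158; μ ≈ 575/158 = 3.639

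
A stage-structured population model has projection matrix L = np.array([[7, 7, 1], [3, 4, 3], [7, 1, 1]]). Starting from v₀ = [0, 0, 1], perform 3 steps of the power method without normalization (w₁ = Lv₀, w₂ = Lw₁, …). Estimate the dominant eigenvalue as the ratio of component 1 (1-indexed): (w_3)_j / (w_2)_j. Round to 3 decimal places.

λ ≈ 11.724

w1 = Lv₀ = (7·0 + 7·0 + 1·1; 3·0 + 4·0 + 3·1; 7·0 + 1·0 + 1·1) = (1, 3, 1)
w2 = Lw1 = (7·1 + 7·3 + 1·1; 3·1 + 4·3 + 3·1; 7·1 + 1·3 + 1·1) = (29, 18, 11)
w3 = Lw2 = (340, 192, 232)
Ratio at component: 340 / 29 = 11.724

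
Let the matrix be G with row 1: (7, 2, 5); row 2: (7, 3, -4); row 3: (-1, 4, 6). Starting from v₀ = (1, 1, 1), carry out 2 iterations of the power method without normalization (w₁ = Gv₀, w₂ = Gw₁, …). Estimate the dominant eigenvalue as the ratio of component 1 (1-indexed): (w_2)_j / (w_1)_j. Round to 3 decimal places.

λ ≈ 11.071

w1 = Gv₀ = (7·1 + 2·1 + 5·1; 7·1 + 3·1 + (-4)·1; (-1)·1 + 4·1 + 6·1) = (14, 6, 9)
w2 = Gw1 = (7·14 + 2·6 + 5·9; 7·14 + 3·6 + (-4)·9; (-1)·14 + 4·6 + 6·9) = (155, 80, 64)
Ratio at component: 155 / 14 = 11.071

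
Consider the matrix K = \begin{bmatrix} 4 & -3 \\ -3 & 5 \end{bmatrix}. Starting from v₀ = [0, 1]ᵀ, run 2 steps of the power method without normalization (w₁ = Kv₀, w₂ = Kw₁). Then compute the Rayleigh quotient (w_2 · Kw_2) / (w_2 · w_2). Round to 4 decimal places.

w1 = Kv₀ = (4·0 + (-3)·1; (-3)·0 + 5·1) = (-3, 5)
w2 = Kw1 = (4·(-3) + (-3)·5; (-3)·(-3) + 5·5) = (-27, 34)
Kw2 = (-210, 251)
w2·Kw2 = (-27)·(-210) + 34·251 = 14204; w2·w2 = (-27)·(-27) + 34·34 = 1885
λ ≈ 14204/1885 = 7.5353

λ ≈ 7.5353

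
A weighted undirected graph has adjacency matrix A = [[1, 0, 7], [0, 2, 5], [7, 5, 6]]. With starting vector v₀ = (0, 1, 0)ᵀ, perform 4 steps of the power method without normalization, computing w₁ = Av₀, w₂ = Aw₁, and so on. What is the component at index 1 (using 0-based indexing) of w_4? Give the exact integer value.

3666

w1 = Av₀ = (1·0 + 0·1 + 7·0; 0·0 + 2·1 + 5·0; 7·0 + 5·1 + 6·0) = (0, 2, 5)
w2 = Aw1 = (1·0 + 0·2 + 7·5; 0·0 + 2·2 + 5·5; 7·0 + 5·2 + 6·5) = (35, 29, 40)
w3 = Aw2 = (315, 258, 630)
w4 = Aw3 = (4725, 3666, 7275)
The requested component of w4 is 3666.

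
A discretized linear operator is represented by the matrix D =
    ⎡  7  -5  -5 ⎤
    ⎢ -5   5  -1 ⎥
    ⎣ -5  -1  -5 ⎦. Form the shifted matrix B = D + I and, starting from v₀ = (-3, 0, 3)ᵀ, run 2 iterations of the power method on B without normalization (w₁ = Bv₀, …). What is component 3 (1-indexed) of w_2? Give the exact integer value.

171

B = D + I has rows (8, -5, -5); (-5, 6, -1); (-5, -1, -4)
w1 = Bv₀ = (8·(-3) + (-5)·0 + (-5)·3; (-5)·(-3) + 6·0 + (-1)·3; (-5)·(-3) + (-1)·0 + (-4)·3) = (-39, 12, 3)
w2 = Bw1 = (8·(-39) + (-5)·12 + (-5)·3; (-5)·(-39) + 6·12 + (-1)·3; (-5)·(-39) + (-1)·12 + (-4)·3) = (-387, 264, 171)
Requested component of w2: 171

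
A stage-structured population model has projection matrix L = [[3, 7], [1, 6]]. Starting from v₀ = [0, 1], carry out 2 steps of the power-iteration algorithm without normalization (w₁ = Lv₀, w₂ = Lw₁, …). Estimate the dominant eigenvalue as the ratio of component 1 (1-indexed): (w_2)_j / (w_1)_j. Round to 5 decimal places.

w1 = Lv₀ = (3·0 + 7·1; 1·0 + 6·1) = (7, 6)
w2 = Lw1 = (3·7 + 7·6; 1·7 + 6·6) = (63, 43)
Ratio at component: 63 / 7 = 9.00000

9.00000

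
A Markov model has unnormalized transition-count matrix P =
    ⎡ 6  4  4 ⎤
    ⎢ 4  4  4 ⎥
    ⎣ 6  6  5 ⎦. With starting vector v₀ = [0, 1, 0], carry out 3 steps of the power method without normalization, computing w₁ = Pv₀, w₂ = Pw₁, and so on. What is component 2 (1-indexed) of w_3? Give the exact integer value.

w1 = Pv₀ = (6·0 + 4·1 + 4·0; 4·0 + 4·1 + 4·0; 6·0 + 6·1 + 5·0) = (4, 4, 6)
w2 = Pw1 = (6·4 + 4·4 + 4·6; 4·4 + 4·4 + 4·6; 6·4 + 6·4 + 5·6) = (64, 56, 78)
w3 = Pw2 = (920, 792, 1110)
The requested component of w3 is 792.

792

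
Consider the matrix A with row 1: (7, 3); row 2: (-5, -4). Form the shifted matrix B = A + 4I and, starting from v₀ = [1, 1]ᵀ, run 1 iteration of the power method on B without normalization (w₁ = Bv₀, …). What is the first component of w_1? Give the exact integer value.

B = A + 4I has rows (11, 3); (-5, 0)
w1 = Bv₀ = (11·1 + 3·1; (-5)·1 + 0·1) = (14, -5)
Requested component of w1: 14

14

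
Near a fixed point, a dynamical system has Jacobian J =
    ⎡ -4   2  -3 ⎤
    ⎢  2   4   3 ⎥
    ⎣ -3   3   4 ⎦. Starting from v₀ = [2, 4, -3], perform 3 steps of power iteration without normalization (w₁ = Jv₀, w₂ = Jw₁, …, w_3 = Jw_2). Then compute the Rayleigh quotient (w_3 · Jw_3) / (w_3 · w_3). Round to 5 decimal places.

2.28005

w1 = Jv₀ = ((-4)·2 + 2·4 + (-3)·(-3); 2·2 + 4·4 + 3·(-3); (-3)·2 + 3·4 + 4·(-3)) = (9, 11, -6)
w2 = Jw1 = ((-4)·9 + 2·11 + (-3)·(-6); 2·9 + 4·11 + 3·(-6); (-3)·9 + 3·11 + 4·(-6)) = (4, 44, -18)
w3 = Jw2 = (126, 130, 48)
Jw3 = (-388, 916, 204)
w3·Jw3 = 126·(-388) + 130·916 + 48·204 = 79984; w3·w3 = 126·126 + 130·130 + 48·48 = 35080
λ ≈ 79984/35080 = 2.28005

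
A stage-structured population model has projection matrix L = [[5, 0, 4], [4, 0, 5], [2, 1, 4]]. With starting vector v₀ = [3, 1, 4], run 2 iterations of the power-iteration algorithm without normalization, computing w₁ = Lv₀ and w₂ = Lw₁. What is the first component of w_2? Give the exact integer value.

w1 = Lv₀ = (31, 32, 23)
w2 = Lw1 = (247, 239, 186)
The requested component of w2 is 247.

247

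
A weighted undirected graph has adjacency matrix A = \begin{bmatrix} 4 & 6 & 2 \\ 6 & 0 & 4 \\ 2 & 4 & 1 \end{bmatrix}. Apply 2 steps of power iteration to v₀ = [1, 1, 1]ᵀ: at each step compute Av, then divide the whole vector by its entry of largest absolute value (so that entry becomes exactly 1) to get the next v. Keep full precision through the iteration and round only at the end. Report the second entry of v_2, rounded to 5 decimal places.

Av0 = (12.000000, 10.000000, 7.000000); divide by 12.000000 → v1 = (1.000000, 0.833333, 0.583333)
Av1 = (10.166667, 8.333333, 5.916667); divide by 10.166667 → v2 = (1.000000, 0.819672, 0.581967)
Requested entry of v2: 100/122 = 0.81967

0.81967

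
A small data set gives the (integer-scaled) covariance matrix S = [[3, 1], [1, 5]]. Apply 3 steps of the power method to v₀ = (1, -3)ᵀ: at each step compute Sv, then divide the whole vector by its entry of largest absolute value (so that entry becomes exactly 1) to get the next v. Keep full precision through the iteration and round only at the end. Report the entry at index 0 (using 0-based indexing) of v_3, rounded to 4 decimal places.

0.3077

Sv0 = (0.00000, -14.00000); divide by -14.00000 → v1 = (0.00000, 1.00000)
Sv1 = (1.00000, 5.00000); divide by 5.00000 → v2 = (0.20000, 1.00000)
Sv2 = (1.60000, 5.20000); divide by 5.20000 → v3 = (0.30769, 1.00000)
Requested entry of v3: -112/-364 = 0.3077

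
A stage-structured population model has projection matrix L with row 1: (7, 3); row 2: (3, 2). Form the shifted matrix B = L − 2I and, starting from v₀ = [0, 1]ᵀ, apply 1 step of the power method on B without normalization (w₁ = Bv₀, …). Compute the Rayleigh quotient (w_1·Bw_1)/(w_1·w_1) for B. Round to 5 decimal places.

B = L − 2I has rows (5, 3); (3, 0)
w1 = Bv₀ = (5·0 + 3·1; 3·0 + 0·1) = (3, 0)
Bw1 = (15, 9)
w1·Bw1 = 45; w1·w1 = 9; μ ≈ 45/9 = 5.00000

μ ≈ 5.00000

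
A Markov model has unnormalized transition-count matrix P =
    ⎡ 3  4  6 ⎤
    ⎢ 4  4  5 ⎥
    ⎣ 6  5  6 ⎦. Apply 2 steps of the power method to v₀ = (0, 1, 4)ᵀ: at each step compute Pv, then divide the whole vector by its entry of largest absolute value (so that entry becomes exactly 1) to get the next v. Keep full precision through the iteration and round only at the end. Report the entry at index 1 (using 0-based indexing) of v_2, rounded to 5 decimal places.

0.76407

Pv0 = (28.000000, 24.000000, 29.000000); divide by 29.000000 → v1 = (0.965517, 0.827586, 1.000000)
Pv1 = (12.206897, 12.172414, 15.931034); divide by 15.931034 → v2 = (0.766234, 0.764069, 1.000000)
Requested entry of v2: 353/462 = 0.76407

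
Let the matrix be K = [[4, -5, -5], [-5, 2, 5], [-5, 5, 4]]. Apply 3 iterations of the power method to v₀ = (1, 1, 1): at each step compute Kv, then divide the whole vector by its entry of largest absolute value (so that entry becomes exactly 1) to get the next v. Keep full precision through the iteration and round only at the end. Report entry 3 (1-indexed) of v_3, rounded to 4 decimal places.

Kv0 = (-6.00000, 2.00000, 4.00000); divide by -6.00000 → v1 = (1.00000, -0.33333, -0.66667)
Kv1 = (9.00000, -9.00000, -9.33333); divide by -9.33333 → v2 = (-0.96429, 0.96429, 1.00000)
Kv2 = (-13.67857, 11.75000, 13.64286); divide by -13.67857 → v3 = (1.00000, -0.85901, -0.99739)
Requested entry of v3: 764/-766 = -0.9974

-0.9974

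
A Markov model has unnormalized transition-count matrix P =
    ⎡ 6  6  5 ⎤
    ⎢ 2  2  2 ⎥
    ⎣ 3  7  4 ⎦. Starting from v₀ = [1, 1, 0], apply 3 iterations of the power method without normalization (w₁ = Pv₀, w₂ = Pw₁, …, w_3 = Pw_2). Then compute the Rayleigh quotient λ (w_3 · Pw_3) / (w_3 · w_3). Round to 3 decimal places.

w1 = Pv₀ = (6·1 + 6·1 + 5·0; 2·1 + 2·1 + 2·0; 3·1 + 7·1 + 4·0) = (12, 4, 10)
w2 = Pw1 = (6·12 + 6·4 + 5·10; 2·12 + 2·4 + 2·10; 3·12 + 7·4 + 4·10) = (146, 52, 104)
w3 = Pw2 = (1708, 604, 1218)
Pw3 = (19962, 7060, 14224)
w3·Pw3 = 1708·19962 + 604·7060 + 1218·14224 = 55684168; w3·w3 = 1708·1708 + 604·604 + 1218·1218 = 4765604
λ ≈ 55684168/4765604 = 11.685

11.685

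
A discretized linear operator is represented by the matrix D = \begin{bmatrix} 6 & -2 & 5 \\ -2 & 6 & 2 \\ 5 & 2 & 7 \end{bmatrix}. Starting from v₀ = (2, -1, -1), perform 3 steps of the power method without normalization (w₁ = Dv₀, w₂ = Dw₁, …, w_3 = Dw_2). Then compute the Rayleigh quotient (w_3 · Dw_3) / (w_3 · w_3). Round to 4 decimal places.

9.7314

w1 = Dv₀ = (9, -12, 1)
w2 = Dw1 = (83, -88, 28)
w3 = Dw2 = (814, -638, 435)
Dw3 = (8335, -4586, 5839)
w3·Dw3 = 814·8335 + (-638)·(-4586) + 435·5839 = 12250523; w3·w3 = 814·814 + (-638)·(-638) + 435·435 = 1258865
λ ≈ 12250523/1258865 = 9.7314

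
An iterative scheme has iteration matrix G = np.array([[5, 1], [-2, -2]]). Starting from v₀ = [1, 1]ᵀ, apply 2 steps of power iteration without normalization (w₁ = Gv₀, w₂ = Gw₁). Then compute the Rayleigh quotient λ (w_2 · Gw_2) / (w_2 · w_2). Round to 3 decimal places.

w1 = Gv₀ = (5·1 + 1·1; (-2)·1 + (-2)·1) = (6, -4)
w2 = Gw1 = (5·6 + 1·(-4); (-2)·6 + (-2)·(-4)) = (26, -4)
Gw2 = (126, -44)
w2·Gw2 = 26·126 + (-4)·(-44) = 3452; w2·w2 = 26·26 + (-4)·(-4) = 692
λ ≈ 3452/692 = 4.988

λ ≈ 4.988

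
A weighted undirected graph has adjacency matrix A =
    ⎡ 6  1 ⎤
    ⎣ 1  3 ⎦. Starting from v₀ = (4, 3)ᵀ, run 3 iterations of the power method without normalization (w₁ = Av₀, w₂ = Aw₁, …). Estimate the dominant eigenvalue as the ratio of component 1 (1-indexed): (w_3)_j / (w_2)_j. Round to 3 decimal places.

w1 = Av₀ = (27, 13)
w2 = Aw1 = (175, 66)
w3 = Aw2 = (1116, 373)
Ratio at component: 1116 / 175 = 6.377

λ ≈ 6.377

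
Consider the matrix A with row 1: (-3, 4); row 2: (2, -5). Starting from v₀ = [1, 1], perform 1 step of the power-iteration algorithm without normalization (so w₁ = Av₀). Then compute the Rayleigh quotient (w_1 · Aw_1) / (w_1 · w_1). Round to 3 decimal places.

λ ≈ -6.600

w1 = Av₀ = (1, -3)
Aw1 = (-15, 17)
w1·Aw1 = 1·(-15) + (-3)·17 = -66; w1·w1 = 1·1 + (-3)·(-3) = 10
λ ≈ -66/10 = -6.600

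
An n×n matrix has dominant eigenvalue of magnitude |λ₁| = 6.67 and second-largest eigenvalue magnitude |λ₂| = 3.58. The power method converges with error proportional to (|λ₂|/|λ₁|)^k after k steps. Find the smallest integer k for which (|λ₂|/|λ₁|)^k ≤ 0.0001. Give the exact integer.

15

|λ₂/λ₁| = 3.58/6.67 = 0.53673
Need k ≥ ln(0.0001) / ln(0.53673) = -9.2103 / -0.6223 ≈ 14.802
Smallest integer k satisfying the bound: 15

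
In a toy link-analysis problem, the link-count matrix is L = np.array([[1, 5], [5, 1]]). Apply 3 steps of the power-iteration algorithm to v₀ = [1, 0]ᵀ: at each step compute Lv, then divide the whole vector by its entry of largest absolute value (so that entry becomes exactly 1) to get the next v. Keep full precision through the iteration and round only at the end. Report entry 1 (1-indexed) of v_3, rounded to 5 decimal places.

Lv0 = (1.000000, 5.000000); divide by 5.000000 → v1 = (0.200000, 1.000000)
Lv1 = (5.200000, 2.000000); divide by 5.200000 → v2 = (1.000000, 0.384615)
Lv2 = (2.923077, 5.384615); divide by 5.384615 → v3 = (0.542857, 1.000000)
Requested entry of v3: 76/140 = 0.54286

0.54286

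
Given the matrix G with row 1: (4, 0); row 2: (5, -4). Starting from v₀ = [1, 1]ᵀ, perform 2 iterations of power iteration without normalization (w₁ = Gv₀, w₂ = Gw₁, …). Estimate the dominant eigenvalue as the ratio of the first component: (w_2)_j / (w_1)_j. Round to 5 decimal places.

4.00000

w1 = Gv₀ = (4·1 + 0·1; 5·1 + (-4)·1) = (4, 1)
w2 = Gw1 = (4·4 + 0·1; 5·4 + (-4)·1) = (16, 16)
Ratio at component: 16 / 4 = 4.00000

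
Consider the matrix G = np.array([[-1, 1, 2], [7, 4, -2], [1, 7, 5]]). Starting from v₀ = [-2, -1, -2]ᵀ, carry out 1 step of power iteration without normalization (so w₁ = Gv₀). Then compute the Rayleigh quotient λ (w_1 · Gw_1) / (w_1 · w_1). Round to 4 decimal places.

7.8039

w1 = Gv₀ = ((-1)·(-2) + 1·(-1) + 2·(-2); 7·(-2) + 4·(-1) + (-2)·(-2); 1·(-2) + 7·(-1) + 5·(-2)) = (-3, -14, -19)
Gw1 = (-49, -39, -196)
w1·Gw1 = (-3)·(-49) + (-14)·(-39) + (-19)·(-196) = 4417; w1·w1 = (-3)·(-3) + (-14)·(-14) + (-19)·(-19) = 566
λ ≈ 4417/566 = 7.8039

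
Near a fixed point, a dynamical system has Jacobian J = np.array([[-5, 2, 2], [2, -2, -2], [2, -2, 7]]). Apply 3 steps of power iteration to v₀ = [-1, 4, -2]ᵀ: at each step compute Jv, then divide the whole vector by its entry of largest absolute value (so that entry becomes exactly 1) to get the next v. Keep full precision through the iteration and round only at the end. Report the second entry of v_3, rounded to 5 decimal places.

Jv0 = (9.000000, -6.000000, -24.000000); divide by -24.000000 → v1 = (-0.375000, 0.250000, 1.000000)
Jv1 = (4.375000, -3.250000, 5.750000); divide by 5.750000 → v2 = (0.760870, -0.565217, 1.000000)
Jv2 = (-2.934783, 0.652174, 9.652174); divide by 9.652174 → v3 = (-0.304054, 0.067568, 1.000000)
Requested entry of v3: -90/-1332 = 0.06757

0.06757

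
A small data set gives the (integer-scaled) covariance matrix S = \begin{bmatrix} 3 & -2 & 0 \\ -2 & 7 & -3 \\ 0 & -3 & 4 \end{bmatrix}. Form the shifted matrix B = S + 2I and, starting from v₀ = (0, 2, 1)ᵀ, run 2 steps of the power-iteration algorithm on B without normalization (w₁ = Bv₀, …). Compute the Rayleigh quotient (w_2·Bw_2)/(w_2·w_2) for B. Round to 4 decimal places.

B = S + 2I has rows (5, -2, 0); (-2, 9, -3); (0, -3, 6)
w1 = Bv₀ = (5·0 + (-2)·2 + 0·1; (-2)·0 + 9·2 + (-3)·1; 0·0 + (-3)·2 + 6·1) = (-4, 15, 0)
w2 = Bw1 = (5·(-4) + (-2)·15 + 0·0; (-2)·(-4) + 9·15 + (-3)·0; 0·(-4) + (-3)·15 + 6·0) = (-50, 143, -45)
Bw2 = (-536, 1522, -699)
w2·Bw2 = 275901; w2·w2 = 24974; μ ≈ 275901/24974 = 11.0475

μ ≈ 11.0475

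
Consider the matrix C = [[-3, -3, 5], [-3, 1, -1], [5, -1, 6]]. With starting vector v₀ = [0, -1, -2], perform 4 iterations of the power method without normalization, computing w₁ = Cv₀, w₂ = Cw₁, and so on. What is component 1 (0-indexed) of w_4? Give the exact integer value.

2570

w1 = Cv₀ = (-7, 1, -11)
w2 = Cw1 = (-37, 33, -102)
w3 = Cw2 = (-498, 246, -830)
w4 = Cw3 = (-3394, 2570, -7716)
The requested component of w4 is 2570.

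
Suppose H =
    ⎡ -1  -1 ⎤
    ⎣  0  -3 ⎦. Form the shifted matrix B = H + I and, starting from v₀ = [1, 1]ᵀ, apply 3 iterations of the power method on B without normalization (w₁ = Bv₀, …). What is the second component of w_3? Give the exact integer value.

-8

B = H + I has rows (0, -1); (0, -2)
w1 = Bv₀ = (0·1 + (-1)·1; 0·1 + (-2)·1) = (-1, -2)
w2 = Bw1 = (0·(-1) + (-1)·(-2); 0·(-1) + (-2)·(-2)) = (2, 4)
w3 = Bw2 = (-4, -8)
Requested component of w3: -8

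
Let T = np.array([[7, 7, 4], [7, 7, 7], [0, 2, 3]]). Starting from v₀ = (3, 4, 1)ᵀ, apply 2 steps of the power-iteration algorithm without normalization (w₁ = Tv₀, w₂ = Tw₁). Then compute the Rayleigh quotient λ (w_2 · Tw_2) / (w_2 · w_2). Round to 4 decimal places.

14.9619

w1 = Tv₀ = (53, 56, 11)
w2 = Tw1 = (807, 840, 145)
Tw2 = (12109, 12544, 2115)
w2·Tw2 = 807·12109 + 840·12544 + 145·2115 = 20615598; w2·w2 = 807·807 + 840·840 + 145·145 = 1377874
λ ≈ 20615598/1377874 = 14.9619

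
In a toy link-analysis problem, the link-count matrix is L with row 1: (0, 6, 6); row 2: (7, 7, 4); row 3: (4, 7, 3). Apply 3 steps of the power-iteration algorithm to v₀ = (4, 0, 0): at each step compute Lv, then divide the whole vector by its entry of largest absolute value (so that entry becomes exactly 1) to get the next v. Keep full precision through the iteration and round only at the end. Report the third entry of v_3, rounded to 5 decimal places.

Lv0 = (0.000000, 28.000000, 16.000000); divide by 28.000000 → v1 = (0.000000, 1.000000, 0.571429)
Lv1 = (9.428571, 9.285714, 8.714286); divide by 9.428571 → v2 = (1.000000, 0.984848, 0.924242)
Lv2 = (11.454545, 17.590909, 13.666667); divide by 17.590909 → v3 = (0.651163, 1.000000, 0.776916)
Requested entry of v3: 3608/4644 = 0.77692

0.77692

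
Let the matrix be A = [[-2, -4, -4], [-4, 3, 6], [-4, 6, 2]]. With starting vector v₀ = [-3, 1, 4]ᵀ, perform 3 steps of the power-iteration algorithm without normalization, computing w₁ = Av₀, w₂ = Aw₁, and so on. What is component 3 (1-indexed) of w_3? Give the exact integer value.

3586

w1 = Av₀ = ((-2)·(-3) + (-4)·1 + (-4)·4; (-4)·(-3) + 3·1 + 6·4; (-4)·(-3) + 6·1 + 2·4) = (-14, 39, 26)
w2 = Aw1 = ((-2)·(-14) + (-4)·39 + (-4)·26; (-4)·(-14) + 3·39 + 6·26; (-4)·(-14) + 6·39 + 2·26) = (-232, 329, 342)
w3 = Aw2 = (-2220, 3967, 3586)
The requested component of w3 is 3586.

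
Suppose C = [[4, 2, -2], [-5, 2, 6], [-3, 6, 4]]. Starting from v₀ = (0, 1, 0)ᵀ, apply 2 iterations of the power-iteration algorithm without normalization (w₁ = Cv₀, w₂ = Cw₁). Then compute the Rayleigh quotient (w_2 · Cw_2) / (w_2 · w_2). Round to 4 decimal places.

9.0000

w1 = Cv₀ = (4·0 + 2·1 + (-2)·0; (-5)·0 + 2·1 + 6·0; (-3)·0 + 6·1 + 4·0) = (2, 2, 6)
w2 = Cw1 = (4·2 + 2·2 + (-2)·6; (-5)·2 + 2·2 + 6·6; (-3)·2 + 6·2 + 4·6) = (0, 30, 30)
Cw2 = (0, 240, 300)
w2·Cw2 = 0·0 + 30·240 + 30·300 = 16200; w2·w2 = 0·0 + 30·30 + 30·30 = 1800
λ ≈ 16200/1800 = 9.0000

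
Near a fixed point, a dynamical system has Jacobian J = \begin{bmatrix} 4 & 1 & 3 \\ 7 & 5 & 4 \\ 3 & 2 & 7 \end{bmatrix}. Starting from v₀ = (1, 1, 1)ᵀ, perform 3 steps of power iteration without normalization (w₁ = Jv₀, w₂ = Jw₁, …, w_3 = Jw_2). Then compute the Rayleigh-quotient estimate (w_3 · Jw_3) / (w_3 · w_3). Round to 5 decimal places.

w1 = Jv₀ = (4·1 + 1·1 + 3·1; 7·1 + 5·1 + 4·1; 3·1 + 2·1 + 7·1) = (8, 16, 12)
w2 = Jw1 = (4·8 + 1·16 + 3·12; 7·8 + 5·16 + 4·12; 3·8 + 2·16 + 7·12) = (84, 184, 140)
w3 = Jw2 = (940, 2068, 1600)
Jw3 = (10628, 23320, 18156)
w3·Jw3 = 940·10628 + 2068·23320 + 1600·18156 = 87265680; w3·w3 = 940·940 + 2068·2068 + 1600·1600 = 7720224
λ ≈ 87265680/7720224 = 11.30352

λ ≈ 11.30352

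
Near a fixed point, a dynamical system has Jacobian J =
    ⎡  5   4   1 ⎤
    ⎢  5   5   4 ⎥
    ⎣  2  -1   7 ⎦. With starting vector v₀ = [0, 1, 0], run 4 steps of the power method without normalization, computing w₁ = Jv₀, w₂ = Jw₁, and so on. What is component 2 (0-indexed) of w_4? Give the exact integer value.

w1 = Jv₀ = (5·0 + 4·1 + 1·0; 5·0 + 5·1 + 4·0; 2·0 + (-1)·1 + 7·0) = (4, 5, -1)
w2 = Jw1 = (5·4 + 4·5 + 1·(-1); 5·4 + 5·5 + 4·(-1); 2·4 + (-1)·5 + 7·(-1)) = (39, 41, -4)
w3 = Jw2 = (355, 384, 9)
w4 = Jw3 = (3320, 3731, 389)
The requested component of w4 is 389.

389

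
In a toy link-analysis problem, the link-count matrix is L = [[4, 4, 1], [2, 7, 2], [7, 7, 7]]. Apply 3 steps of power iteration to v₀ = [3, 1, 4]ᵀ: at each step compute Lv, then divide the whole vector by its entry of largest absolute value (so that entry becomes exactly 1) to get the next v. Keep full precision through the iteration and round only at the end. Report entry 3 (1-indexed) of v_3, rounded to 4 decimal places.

1.0000

Lv0 = (20.00000, 21.00000, 56.00000); divide by 56.00000 → v1 = (0.35714, 0.37500, 1.00000)
Lv1 = (3.92857, 5.33929, 12.12500); divide by 12.12500 → v2 = (0.32401, 0.44035, 1.00000)
Lv2 = (4.05744, 5.73049, 12.35052); divide by 12.35052 → v3 = (0.32852, 0.46399, 1.00000)
Requested entry of v3: 8386/8386 = 1.0000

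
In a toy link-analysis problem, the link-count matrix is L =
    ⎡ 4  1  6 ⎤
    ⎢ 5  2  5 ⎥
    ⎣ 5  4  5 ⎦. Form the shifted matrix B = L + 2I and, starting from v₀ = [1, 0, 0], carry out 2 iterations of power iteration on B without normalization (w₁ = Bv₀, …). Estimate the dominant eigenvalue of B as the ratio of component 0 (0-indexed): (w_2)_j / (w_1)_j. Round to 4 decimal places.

B = L + 2I has rows (6, 1, 6); (5, 4, 5); (5, 4, 7)
w1 = Bv₀ = (6·1 + 1·0 + 6·0; 5·1 + 4·0 + 5·0; 5·1 + 4·0 + 7·0) = (6, 5, 5)
w2 = Bw1 = (6·6 + 1·5 + 6·5; 5·6 + 4·5 + 5·5; 5·6 + 4·5 + 7·5) = (71, 75, 85)
Ratio: 71/6 = 11.8333

11.8333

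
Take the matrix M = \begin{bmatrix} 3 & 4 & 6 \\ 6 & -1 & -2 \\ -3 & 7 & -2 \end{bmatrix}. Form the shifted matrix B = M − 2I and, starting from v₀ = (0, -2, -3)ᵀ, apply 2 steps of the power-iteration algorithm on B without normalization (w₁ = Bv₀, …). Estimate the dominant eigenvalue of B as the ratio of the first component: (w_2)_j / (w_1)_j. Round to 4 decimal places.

μ ≈ -0.3846

B = M − 2I has rows (1, 4, 6); (6, -3, -2); (-3, 7, -4)
w1 = Bv₀ = (1·0 + 4·(-2) + 6·(-3); 6·0 + (-3)·(-2) + (-2)·(-3); (-3)·0 + 7·(-2) + (-4)·(-3)) = (-26, 12, -2)
w2 = Bw1 = (1·(-26) + 4·12 + 6·(-2); 6·(-26) + (-3)·12 + (-2)·(-2); (-3)·(-26) + 7·12 + (-4)·(-2)) = (10, -188, 170)
Ratio: 10/-26 = -0.3846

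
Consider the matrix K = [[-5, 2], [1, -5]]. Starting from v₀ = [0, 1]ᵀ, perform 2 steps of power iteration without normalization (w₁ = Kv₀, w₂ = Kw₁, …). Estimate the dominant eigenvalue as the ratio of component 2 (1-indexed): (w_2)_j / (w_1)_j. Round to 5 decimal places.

-5.40000

w1 = Kv₀ = ((-5)·0 + 2·1; 1·0 + (-5)·1) = (2, -5)
w2 = Kw1 = ((-5)·2 + 2·(-5); 1·2 + (-5)·(-5)) = (-20, 27)
Ratio at component: 27 / -5 = -5.40000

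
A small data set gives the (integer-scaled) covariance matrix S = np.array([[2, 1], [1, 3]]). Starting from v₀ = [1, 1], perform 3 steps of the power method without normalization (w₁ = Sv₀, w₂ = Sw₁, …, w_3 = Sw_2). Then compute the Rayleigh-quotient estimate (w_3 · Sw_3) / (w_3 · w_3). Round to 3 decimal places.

3.618

w1 = Sv₀ = (2·1 + 1·1; 1·1 + 3·1) = (3, 4)
w2 = Sw1 = (2·3 + 1·4; 1·3 + 3·4) = (10, 15)
w3 = Sw2 = (35, 55)
Sw3 = (125, 200)
w3·Sw3 = 35·125 + 55·200 = 15375; w3·w3 = 35·35 + 55·55 = 4250
λ ≈ 15375/4250 = 3.618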